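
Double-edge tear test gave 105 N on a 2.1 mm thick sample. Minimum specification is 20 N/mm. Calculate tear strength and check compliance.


Tear strength = 50.0 N/mm
Compliant: Yes

Tear strength = 105 / 2.1 = 50.0 N/mm
Required minimum = 20 N/mm
Compliant: Yes


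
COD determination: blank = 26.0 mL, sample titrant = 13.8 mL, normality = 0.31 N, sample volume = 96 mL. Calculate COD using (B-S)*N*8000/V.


315.2 mg/L


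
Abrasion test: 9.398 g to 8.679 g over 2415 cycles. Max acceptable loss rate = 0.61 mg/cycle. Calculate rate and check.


Rate = 0.298 mg/cycle
Passes: Yes

Loss = 9.398 - 8.679 = 0.719 g
Rate = 0.719 g / 2415 cycles x 1000 = 0.298 mg/cycle
Max = 0.61 mg/cycle
Passes: Yes


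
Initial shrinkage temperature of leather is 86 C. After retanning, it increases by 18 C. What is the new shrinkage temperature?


New Ts = 86 + 18 = 104 C


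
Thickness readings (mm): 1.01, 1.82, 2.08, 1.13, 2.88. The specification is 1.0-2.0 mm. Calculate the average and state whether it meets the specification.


Sum = 8.92
Average = 8.92 / 5 = 1.78 mm
Specification range: 1.0 to 2.0 mm
Within spec: Yes


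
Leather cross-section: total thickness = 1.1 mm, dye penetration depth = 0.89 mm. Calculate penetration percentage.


80.9%


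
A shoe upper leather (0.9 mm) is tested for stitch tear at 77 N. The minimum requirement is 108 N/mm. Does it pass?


STS = 85.6 N/mm
Passes: No


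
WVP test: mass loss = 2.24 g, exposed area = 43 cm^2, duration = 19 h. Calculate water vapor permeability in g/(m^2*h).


27.42 g/(m^2*h)


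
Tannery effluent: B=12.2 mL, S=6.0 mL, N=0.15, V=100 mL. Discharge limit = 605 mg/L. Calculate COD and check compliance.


COD = 74.4 mg/L
Compliant: Yes

COD = (12.2 - 6.0) x 0.15 x 8000 / 100 = 74.4 mg/L
Limit: 605 mg/L
Compliant: Yes


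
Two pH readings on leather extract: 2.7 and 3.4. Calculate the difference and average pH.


Difference = |2.7 - 3.4| = 0.7
Average = (2.7 + 3.4) / 2 = 3.05


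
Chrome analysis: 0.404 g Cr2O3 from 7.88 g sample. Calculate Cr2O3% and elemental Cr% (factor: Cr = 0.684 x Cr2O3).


Cr2O3% = 0.404 / 7.88 x 100 = 5.13%
Cr% = 5.13 x 0.684 = 3.51%


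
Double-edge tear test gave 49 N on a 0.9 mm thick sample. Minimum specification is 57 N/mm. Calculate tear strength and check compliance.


Tear strength = 49 / 0.9 = 54.4 N/mm
Required minimum = 57 N/mm
Compliant: No


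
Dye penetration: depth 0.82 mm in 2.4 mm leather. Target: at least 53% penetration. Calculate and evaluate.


Penetration = 34.2%
Meets target: No


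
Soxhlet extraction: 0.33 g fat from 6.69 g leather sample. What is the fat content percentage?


4.9%

Fat content = 0.33 / 6.69 x 100
Fat = 4.9%


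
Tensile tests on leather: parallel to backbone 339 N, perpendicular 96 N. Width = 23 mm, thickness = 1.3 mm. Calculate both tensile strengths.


Parallel = 11.34 N/mm^2
Perpendicular = 3.21 N/mm^2

Area = 23 x 1.3 = 29.9 mm^2
TS (parallel) = 339 / 29.9 = 11.34 N/mm^2
TS (perpendicular) = 96 / 29.9 = 3.21 N/mm^2


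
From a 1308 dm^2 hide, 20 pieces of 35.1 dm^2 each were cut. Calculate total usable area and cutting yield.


Usable area = 702.0 dm^2
Yield = 53.7%

Total usable = 20 x 35.1 = 702.0 dm^2
Yield = 702.0 / 1308 x 100 = 53.7%


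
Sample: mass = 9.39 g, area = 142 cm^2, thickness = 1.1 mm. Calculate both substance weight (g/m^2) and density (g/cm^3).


SW = 9.39 / 142 x 10000 = 661.3 g/m^2
Volume = 142 x 1.1 / 10 = 15.62 cm^3
Density = 9.39 / 15.62 = 0.601 g/cm^3


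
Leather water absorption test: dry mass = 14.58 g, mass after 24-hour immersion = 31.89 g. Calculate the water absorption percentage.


Water absorbed = 31.89 - 14.58 = 17.31 g
WA% = 17.31 / 14.58 x 100 = 118.7%


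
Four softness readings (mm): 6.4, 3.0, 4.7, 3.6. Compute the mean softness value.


Sum = 6.4 + 3.0 + 4.7 + 3.6
Mean = 17.7 / 4 = 4.43 mm


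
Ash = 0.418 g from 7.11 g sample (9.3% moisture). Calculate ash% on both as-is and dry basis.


As-is ash% = 0.418 / 7.11 x 100 = 5.88%
Dry mass = 7.11 x (100 - 9.3) / 100 = 6.44877 g
Dry-basis ash% = 0.418 / 6.44877 x 100 = 6.48%


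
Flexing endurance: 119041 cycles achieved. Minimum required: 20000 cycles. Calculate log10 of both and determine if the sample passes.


log10(119041) = 5.08
log10(20000) = 4.30
Passes: Yes


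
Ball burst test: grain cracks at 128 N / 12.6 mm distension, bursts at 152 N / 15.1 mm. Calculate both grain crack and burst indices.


Crack index = 10.2 N/mm
Burst index = 10.1 N/mm

Crack index = 128 / 12.6 = 10.2 N/mm
Burst index = 152 / 15.1 = 10.1 N/mm


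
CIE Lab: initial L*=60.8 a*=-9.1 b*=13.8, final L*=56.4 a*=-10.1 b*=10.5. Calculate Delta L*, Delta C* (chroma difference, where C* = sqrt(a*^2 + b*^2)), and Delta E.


Delta L* = -4.4
Delta C* = -1.96
Delta E = 5.59


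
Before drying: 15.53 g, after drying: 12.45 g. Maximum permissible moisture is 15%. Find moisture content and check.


MC = (15.53 - 12.45) / 15.53 x 100 = 19.8%
Maximum: 15%
Acceptable: No


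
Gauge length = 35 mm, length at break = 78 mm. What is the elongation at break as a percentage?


122.9%

Extension = 78 - 35 = 43 mm
Elongation = 43 / 35 x 100 = 122.9%


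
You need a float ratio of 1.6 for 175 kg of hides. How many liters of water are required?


Water = hide weight x target ratio
Water = 175 x 1.6 = 280.0 L


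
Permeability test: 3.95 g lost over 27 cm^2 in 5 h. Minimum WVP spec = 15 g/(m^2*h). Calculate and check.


WVP = 3.95 / (27 x 5) x 10000 = 292.59 g/(m^2*h)
Minimum: 15 g/(m^2*h)
Meets spec: Yes


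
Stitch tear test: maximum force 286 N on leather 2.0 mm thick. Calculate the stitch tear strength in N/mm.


143.0 N/mm

Stitch tear strength = force / thickness
STS = 286 / 2.0 = 143.0 N/mm


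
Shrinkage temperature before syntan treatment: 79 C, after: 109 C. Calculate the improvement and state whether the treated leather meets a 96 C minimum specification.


Improvement = 30 C
Meets 96 C spec: Yes

Improvement = 109 - 79 = 30 C
Spec check: 109 C >= 96 C? Yes


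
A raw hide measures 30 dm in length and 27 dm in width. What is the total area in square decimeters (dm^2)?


810 dm^2

Area = length x width
Area = 30 x 27 = 810 dm^2


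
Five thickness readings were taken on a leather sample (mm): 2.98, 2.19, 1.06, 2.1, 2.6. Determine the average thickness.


Sum = 2.98 + 2.19 + 1.06 + 2.1 + 2.6 = 10.93
Average = 10.93 / 5 = 2.19 mm


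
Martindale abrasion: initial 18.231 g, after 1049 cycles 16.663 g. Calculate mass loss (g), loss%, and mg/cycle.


Loss = 18.231 - 16.663 = 1.568 g
Loss% = 1.568 / 18.231 x 100 = 8.60%
Rate = 1.568 / 1049 x 1000 = 1.495 mg/cycle


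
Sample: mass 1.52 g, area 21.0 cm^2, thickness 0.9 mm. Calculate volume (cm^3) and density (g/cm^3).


Volume = 1.890 cm^3
Density = 0.804 g/cm^3


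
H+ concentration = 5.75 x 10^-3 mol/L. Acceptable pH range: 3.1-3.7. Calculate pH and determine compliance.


pH = 2.24
Compliant: No

pH = -log10(5.75 x 10^-3) = 2.24
Range: 3.1 to 3.7
Compliant: No


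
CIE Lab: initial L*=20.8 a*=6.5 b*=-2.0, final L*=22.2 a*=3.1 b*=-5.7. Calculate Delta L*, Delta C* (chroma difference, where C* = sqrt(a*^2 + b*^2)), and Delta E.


Delta L* = 22.2 - 20.8 = 1.4
C1* = sqrt((6.5)^2 + (-2.0)^2) = 6.801
C2* = sqrt((3.1)^2 + (-5.7)^2) = 6.488
Delta C* = 6.488 - 6.801 = -0.31
Delta E = sqrt((1.4)^2 + (-3.4)^2 + (-3.7)^2) = 5.22


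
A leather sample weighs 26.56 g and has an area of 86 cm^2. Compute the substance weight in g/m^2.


Substance weight = mass / area x 10000
SW = 26.56 / 86 x 10000
SW = 3088.4 g/m^2


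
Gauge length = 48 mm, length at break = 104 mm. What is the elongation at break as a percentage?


Extension = 104 - 48 = 56 mm
Elongation = 56 / 48 x 100 = 116.7%


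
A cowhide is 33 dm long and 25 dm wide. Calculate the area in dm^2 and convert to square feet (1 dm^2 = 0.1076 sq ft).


825 dm^2
88.77 sq ft


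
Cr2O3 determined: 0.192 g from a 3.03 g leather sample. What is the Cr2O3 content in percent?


Cr2O3% = 0.192 / 3.03 x 100
Cr2O3% = 6.34%


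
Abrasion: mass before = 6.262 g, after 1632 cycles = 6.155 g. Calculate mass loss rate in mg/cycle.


Mass loss = 6.262 - 6.155 = 0.107 g
Rate = 0.107 / 1632 x 1000 = 0.066 mg/cycle


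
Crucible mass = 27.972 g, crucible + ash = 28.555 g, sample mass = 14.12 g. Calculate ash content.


Ash mass = 0.583 g
Ash content = 4.13%

Ash mass = 28.555 - 27.972 = 0.583 g
Ash% = 0.583 / 14.12 x 100 = 4.13%


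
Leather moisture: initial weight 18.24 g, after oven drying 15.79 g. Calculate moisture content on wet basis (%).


Moisture = 18.24 - 15.79 = 2.45 g
MC = 2.45 / 18.24 x 100 = 13.4%


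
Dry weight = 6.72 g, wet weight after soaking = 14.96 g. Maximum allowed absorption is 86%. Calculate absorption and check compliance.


WA = (14.96 - 6.72) / 6.72 x 100 = 122.6%
Maximum allowed: 86%
Compliant: No


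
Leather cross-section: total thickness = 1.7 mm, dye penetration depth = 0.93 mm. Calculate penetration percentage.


54.7%

Penetration% = 0.93 / 1.7 x 100
Penetration = 54.7%


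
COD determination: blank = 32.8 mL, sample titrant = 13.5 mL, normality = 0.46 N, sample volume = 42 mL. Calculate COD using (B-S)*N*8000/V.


1691.0 mg/L

COD = (32.8 - 13.5) x 0.46 x 8000 / 42
COD = 19.3 x 0.46 x 8000 / 42
COD = 1691.0 mg/L


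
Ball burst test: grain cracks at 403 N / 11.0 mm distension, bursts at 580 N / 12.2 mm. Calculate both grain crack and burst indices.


Crack index = 36.6 N/mm
Burst index = 47.5 N/mm

Crack index = 403 / 11.0 = 36.6 N/mm
Burst index = 580 / 12.2 = 47.5 N/mm


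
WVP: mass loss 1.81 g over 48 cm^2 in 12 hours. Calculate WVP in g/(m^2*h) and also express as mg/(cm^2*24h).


WVP = 1.81 / (48 x 12) x 10000 = 31.42 g/(m^2*h)
Mass loss in mg = 1.81 x 1000 = 1810 mg
Per cm^2 per 24h in mg: 1810 x 24 / (48 x 12) = 43440 / 576 = 75.42 mg/(cm^2*24h)


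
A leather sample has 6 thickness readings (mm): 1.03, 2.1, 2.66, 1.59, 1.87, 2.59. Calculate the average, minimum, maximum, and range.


Average = 1.97 mm
Min = 1.03 mm
Max = 2.66 mm
Range = 1.63 mm

Sum = 11.84
Average = 11.84 / 6 = 1.97 mm
Minimum = 1.03 mm
Maximum = 2.66 mm
Range = 2.66 - 1.03 = 1.63 mm


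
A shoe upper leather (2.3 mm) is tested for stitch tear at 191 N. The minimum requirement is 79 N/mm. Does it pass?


STS = 83.0 N/mm
Passes: Yes

STS = 191 / 2.3 = 83.0 N/mm
Minimum required: 79 N/mm
Passes: Yes


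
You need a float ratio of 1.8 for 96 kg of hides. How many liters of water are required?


Water = hide weight x target ratio
Water = 96 x 1.8 = 172.8 L


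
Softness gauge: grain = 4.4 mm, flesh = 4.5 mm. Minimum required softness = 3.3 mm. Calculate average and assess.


Average = (4.4 + 4.5) / 2 = 4.45 mm
Minimum = 3.3 mm
Meets requirement: Yes


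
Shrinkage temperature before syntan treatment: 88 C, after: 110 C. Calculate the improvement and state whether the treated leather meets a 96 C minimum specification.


Improvement = 22 C
Meets 96 C spec: Yes

Improvement = 110 - 88 = 22 C
Spec check: 110 C >= 96 C? Yes


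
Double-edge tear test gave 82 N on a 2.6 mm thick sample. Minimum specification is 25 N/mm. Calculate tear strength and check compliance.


Tear strength = 31.5 N/mm
Compliant: Yes

Tear strength = 82 / 2.6 = 31.5 N/mm
Required minimum = 25 N/mm
Compliant: Yes


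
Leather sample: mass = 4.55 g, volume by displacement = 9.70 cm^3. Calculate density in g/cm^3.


0.469 g/cm^3


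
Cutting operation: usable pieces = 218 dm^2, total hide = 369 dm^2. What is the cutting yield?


Yield = usable / total x 100
Yield = 218 / 369 x 100 = 59.1%


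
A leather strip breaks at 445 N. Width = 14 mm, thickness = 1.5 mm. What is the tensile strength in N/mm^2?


Cross-sectional area = 14 x 1.5 = 21.0 mm^2
Tensile strength = 445 / 21.0 = 21.19 N/mm^2


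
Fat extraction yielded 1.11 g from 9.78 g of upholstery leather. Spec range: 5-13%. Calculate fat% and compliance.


Fat content = 11.3%
Compliant: Yes

Fat% = 1.11 / 9.78 x 100 = 11.3%
Spec range: 5-13%
Compliant: Yes


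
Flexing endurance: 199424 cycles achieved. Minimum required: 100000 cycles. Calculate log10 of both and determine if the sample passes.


log10(199424) = 5.30
log10(100000) = 5.00
Passes: Yes


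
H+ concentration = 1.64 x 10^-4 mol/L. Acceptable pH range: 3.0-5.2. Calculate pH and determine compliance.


pH = 3.79
Compliant: Yes

pH = -log10(1.64 x 10^-4) = 3.79
Range: 3.0 to 5.2
Compliant: Yes


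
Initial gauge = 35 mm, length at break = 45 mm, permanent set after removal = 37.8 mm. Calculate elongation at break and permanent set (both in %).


Elongation at break = 28.6%
Permanent set = 8.0%

Elongation at break = (45 - 35) / 35 x 100 = 28.6%
Permanent set = (37.8 - 35) / 35 x 100 = 8.0%


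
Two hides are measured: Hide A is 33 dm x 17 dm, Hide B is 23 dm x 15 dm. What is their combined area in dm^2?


Hide A area = 33 x 17 = 561 dm^2
Hide B area = 23 x 15 = 345 dm^2
Total = 561 + 345 = 906 dm^2


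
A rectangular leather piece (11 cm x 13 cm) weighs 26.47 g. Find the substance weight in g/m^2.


Area = 11 x 13 = 143 cm^2
SW = 26.47 / 143 x 10000 = 1851.0 g/m^2


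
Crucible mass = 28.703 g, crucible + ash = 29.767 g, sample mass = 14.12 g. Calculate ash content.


Ash mass = 1.064 g
Ash content = 7.54%


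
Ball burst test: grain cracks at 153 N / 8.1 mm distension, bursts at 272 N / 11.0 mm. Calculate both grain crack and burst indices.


Crack index = 153 / 8.1 = 18.9 N/mm
Burst index = 272 / 11.0 = 24.7 N/mm


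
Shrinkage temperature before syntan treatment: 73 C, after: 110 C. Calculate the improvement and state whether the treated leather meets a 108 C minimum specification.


Improvement = 110 - 73 = 37 C
Spec check: 110 C >= 108 C? Yes


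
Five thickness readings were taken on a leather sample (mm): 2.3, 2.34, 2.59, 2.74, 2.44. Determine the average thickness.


2.48 mm

Sum = 2.3 + 2.34 + 2.59 + 2.74 + 2.44 = 12.41
Average = 12.41 / 5 = 2.48 mm


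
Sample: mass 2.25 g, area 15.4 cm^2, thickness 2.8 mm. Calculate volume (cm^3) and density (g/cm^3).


Thickness in cm = 2.8 / 10 = 0.28 cm
Volume = 15.4 x 0.28 = 4.312 cm^3
Density = 2.25 / 4.312 = 0.522 g/cm^3


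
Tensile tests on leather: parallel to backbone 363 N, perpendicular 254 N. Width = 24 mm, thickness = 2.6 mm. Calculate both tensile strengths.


Area = 24 x 2.6 = 62.4 mm^2
TS (parallel) = 363 / 62.4 = 5.82 N/mm^2
TS (perpendicular) = 254 / 62.4 = 4.07 N/mm^2


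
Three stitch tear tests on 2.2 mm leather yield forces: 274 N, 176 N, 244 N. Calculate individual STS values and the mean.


STS1 = 274 / 2.2 = 124.5 N/mm
STS2 = 176 / 2.2 = 80.0 N/mm
STS3 = 244 / 2.2 = 110.9 N/mm
Mean = (124.5 + 80.0 + 110.9) / 3 = 105.1 N/mm


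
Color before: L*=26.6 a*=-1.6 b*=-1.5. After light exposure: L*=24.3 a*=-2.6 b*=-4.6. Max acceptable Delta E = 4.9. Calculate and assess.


Delta E = 3.99
Passes: Yes


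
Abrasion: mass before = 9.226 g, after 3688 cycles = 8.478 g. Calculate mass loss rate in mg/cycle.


0.203 mg/cycle

Mass loss = 9.226 - 8.478 = 0.748 g
Rate = 0.748 / 3688 x 1000 = 0.203 mg/cycle


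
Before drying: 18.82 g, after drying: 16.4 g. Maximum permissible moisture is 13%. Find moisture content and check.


Moisture content = 12.9%
Acceptable: Yes

MC = (18.82 - 16.4) / 18.82 x 100 = 12.9%
Maximum: 13%
Acceptable: Yes


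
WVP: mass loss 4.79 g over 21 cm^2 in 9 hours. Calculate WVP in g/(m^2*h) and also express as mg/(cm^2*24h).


WVP = 253.44 g/(m^2*h)
Daily rate = 608.25 mg/(cm^2*24h)


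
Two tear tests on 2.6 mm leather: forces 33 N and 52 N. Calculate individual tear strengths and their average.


Tear 1 = 33 / 2.6 = 12.7 N/mm
Tear 2 = 52 / 2.6 = 20.0 N/mm
Average = (12.7 + 20.0) / 2 = 16.4 N/mm


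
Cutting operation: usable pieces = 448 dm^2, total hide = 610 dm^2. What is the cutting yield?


73.4%


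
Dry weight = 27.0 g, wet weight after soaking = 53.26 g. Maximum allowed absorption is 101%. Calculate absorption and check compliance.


WA = (53.26 - 27.0) / 27.0 x 100 = 97.3%
Maximum allowed: 101%
Compliant: Yes


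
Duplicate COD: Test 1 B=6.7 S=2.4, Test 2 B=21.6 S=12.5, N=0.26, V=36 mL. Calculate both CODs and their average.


COD1 = 248.4 mg/L
COD2 = 525.8 mg/L
Average = 387.1 mg/L

COD1 = (6.7 - 2.4) x 0.26 x 8000 / 36 = 248.4 mg/L
COD2 = (21.6 - 12.5) x 0.26 x 8000 / 36 = 525.8 mg/L
Average = (248.4 + 525.8) / 2 = 387.1 mg/L


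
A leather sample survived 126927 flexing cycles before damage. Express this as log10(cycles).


5.10

log10(126927) = 5.10


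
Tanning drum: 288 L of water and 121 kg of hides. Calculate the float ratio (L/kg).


Float ratio = water / hide weight
Ratio = 288 / 121 = 2.4


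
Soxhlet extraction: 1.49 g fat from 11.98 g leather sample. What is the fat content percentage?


Fat content = 1.49 / 11.98 x 100
Fat = 12.4%


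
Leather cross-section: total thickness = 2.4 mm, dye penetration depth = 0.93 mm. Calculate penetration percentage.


38.8%

Penetration% = 0.93 / 2.4 x 100
Penetration = 38.8%


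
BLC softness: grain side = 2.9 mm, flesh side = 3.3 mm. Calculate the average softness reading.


3.10 mm

Average = (2.9 + 3.3) / 2
Average = 3.10 mm


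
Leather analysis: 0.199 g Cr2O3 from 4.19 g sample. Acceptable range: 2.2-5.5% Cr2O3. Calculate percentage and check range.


Cr2O3 = 4.75%
Within range: Yes


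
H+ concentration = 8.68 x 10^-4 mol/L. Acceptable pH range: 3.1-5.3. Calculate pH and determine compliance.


pH = -log10(8.68 x 10^-4) = 3.06
Range: 3.1 to 5.3
Compliant: No


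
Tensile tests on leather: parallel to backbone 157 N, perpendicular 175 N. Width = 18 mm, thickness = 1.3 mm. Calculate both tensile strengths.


Area = 18 x 1.3 = 23.4 mm^2
TS (parallel) = 157 / 23.4 = 6.71 N/mm^2
TS (perpendicular) = 175 / 23.4 = 7.48 N/mm^2


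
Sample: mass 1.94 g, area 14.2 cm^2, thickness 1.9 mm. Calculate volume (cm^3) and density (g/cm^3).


Volume = 2.698 cm^3
Density = 0.719 g/cm^3


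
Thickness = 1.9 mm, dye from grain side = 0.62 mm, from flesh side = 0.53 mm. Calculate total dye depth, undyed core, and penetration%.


Total dyed = 1.15 mm
Undyed core = 0.75 mm
Penetration = 60.5%

Total dyed = 0.62 + 0.53 = 1.15 mm
Undyed core = 1.9 - 1.15 = 0.75 mm
Penetration = 1.15 / 1.9 x 100 = 60.5%


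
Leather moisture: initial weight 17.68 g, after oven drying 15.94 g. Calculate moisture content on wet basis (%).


9.8%

Moisture = 17.68 - 15.94 = 1.74 g
MC = 1.74 / 17.68 x 100 = 9.8%


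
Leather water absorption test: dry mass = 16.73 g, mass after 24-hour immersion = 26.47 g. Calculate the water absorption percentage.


58.2%

Water absorbed = 26.47 - 16.73 = 9.74 g
WA% = 9.74 / 16.73 x 100 = 58.2%


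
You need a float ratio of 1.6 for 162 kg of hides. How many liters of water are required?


Water = hide weight x target ratio
Water = 162 x 1.6 = 259.2 L


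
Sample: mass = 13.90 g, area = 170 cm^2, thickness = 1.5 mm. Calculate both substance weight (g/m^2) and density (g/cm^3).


SW = 13.90 / 170 x 10000 = 817.6 g/m^2
Volume = 170 x 1.5 / 10 = 25.50 cm^3
Density = 13.90 / 25.50 = 0.545 g/cm^3


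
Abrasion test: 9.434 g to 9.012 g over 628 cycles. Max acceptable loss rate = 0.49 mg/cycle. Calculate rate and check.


Loss = 9.434 - 9.012 = 0.422 g
Rate = 0.422 g / 628 cycles x 1000 = 0.672 mg/cycle
Max = 0.49 mg/cycle
Passes: No


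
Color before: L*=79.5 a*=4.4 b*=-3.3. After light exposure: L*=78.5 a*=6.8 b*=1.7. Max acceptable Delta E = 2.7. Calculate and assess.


dL = -1.0, da = 2.4, db = 5.0
dE = sqrt((-1.0)^2 + (2.4)^2 + (5.0)^2) = 5.64
Max = 2.7
Passes: No


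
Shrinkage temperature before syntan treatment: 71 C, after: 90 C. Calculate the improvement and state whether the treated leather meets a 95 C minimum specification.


Improvement = 19 C
Meets 95 C spec: No

Improvement = 90 - 71 = 19 C
Spec check: 90 C >= 95 C? No


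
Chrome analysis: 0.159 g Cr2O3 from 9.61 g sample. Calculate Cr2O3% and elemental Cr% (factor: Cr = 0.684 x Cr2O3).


Cr2O3 = 1.65%
Cr = 1.13%

Cr2O3% = 0.159 / 9.61 x 100 = 1.65%
Cr% = 1.65 x 0.684 = 1.13%


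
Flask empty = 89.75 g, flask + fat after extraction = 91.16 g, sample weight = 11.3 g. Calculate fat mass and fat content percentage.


Fat mass = 91.16 - 89.75 = 1.41 g
Fat% = 1.41 / 11.3 x 100 = 12.5%


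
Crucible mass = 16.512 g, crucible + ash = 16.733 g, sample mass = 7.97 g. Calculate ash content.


Ash mass = 0.221 g
Ash content = 2.77%

Ash mass = 16.733 - 16.512 = 0.221 g
Ash% = 0.221 / 7.97 x 100 = 2.77%


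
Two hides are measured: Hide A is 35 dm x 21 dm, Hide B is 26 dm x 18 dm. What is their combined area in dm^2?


Hide A area = 35 x 21 = 735 dm^2
Hide B area = 26 x 18 = 468 dm^2
Total = 735 + 468 = 1203 dm^2


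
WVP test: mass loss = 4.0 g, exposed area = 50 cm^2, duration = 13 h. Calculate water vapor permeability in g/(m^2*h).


61.54 g/(m^2*h)


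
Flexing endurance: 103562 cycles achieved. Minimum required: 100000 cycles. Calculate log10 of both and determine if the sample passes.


Achieved: log10 = 5.02
Required: log10 = 5.00
Passes: Yes


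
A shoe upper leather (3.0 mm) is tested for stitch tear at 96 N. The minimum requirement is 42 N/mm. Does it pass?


STS = 32.0 N/mm
Passes: No

STS = 96 / 3.0 = 32.0 N/mm
Minimum required: 42 N/mm
Passes: No


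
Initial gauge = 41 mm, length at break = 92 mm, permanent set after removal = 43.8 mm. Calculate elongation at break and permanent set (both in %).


Elongation at break = (92 - 41) / 41 x 100 = 124.4%
Permanent set = (43.8 - 41) / 41 x 100 = 6.8%


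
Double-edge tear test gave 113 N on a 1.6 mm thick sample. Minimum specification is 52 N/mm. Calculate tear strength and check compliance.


Tear strength = 113 / 1.6 = 70.6 N/mm
Required minimum = 52 N/mm
Compliant: Yes


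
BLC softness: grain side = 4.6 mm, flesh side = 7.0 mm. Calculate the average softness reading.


Average = (4.6 + 7.0) / 2
Average = 5.80 mm


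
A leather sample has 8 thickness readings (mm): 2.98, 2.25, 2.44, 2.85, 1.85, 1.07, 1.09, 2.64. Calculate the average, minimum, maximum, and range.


Sum = 17.17
Average = 17.17 / 8 = 2.15 mm
Minimum = 1.07 mm
Maximum = 2.98 mm
Range = 2.98 - 1.07 = 1.91 mm


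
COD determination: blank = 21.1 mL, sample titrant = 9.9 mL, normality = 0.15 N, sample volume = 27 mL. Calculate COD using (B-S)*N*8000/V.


COD = (21.1 - 9.9) x 0.15 x 8000 / 27
COD = 11.2 x 0.15 x 8000 / 27
COD = 497.8 mg/L


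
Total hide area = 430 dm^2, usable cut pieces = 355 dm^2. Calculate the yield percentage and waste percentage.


Yield = 355 / 430 x 100 = 82.6%
Waste = 430 - 355 = 75 dm^2
Waste% = 100 - 82.6 = 17.4%


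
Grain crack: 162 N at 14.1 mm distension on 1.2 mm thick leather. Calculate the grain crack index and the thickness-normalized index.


Crack index = 162 / 14.1 = 11.5 N/mm
Normalized = 11.5 / 1.2 = 9.6 N/mm per mm


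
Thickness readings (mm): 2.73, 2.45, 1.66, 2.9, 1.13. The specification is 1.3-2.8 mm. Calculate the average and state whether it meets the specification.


Sum = 10.87
Average = 10.87 / 5 = 2.17 mm
Specification range: 1.3 to 2.8 mm
Within spec: Yes


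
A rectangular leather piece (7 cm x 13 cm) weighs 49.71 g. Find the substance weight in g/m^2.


Area = 7 x 13 = 91 cm^2
SW = 49.71 / 91 x 10000 = 5462.6 g/m^2


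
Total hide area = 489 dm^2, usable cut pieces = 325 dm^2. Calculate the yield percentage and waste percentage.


Yield = 325 / 489 x 100 = 66.5%
Waste = 489 - 325 = 164 dm^2
Waste% = 100 - 66.5 = 33.5%


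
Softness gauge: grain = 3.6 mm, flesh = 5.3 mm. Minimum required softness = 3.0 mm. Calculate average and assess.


Average = (3.6 + 5.3) / 2 = 4.45 mm
Minimum = 3.0 mm
Meets requirement: Yes


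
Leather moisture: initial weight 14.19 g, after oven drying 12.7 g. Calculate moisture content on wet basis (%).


Moisture = 14.19 - 12.7 = 1.49 g
MC = 1.49 / 14.19 x 100 = 10.5%


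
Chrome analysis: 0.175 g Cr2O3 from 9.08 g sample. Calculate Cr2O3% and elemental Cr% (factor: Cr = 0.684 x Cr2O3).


Cr2O3 = 1.93%
Cr = 1.32%

Cr2O3% = 0.175 / 9.08 x 100 = 1.93%
Cr% = 1.93 x 0.684 = 1.32%


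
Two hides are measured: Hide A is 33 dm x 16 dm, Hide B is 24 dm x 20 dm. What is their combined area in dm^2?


1008 dm^2


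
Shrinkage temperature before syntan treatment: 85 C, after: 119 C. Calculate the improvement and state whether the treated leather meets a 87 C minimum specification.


Improvement = 34 C
Meets 87 C spec: Yes


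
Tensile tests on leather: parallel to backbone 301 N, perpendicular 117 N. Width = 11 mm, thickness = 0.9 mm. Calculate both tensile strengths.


Area = 11 x 0.9 = 9.9 mm^2
TS (parallel) = 301 / 9.9 = 30.40 N/mm^2
TS (perpendicular) = 117 / 9.9 = 11.82 N/mm^2


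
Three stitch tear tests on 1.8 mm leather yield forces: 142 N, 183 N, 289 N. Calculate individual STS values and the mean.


STS1 = 78.9 N/mm
STS2 = 101.7 N/mm
STS3 = 160.6 N/mm
Mean = 113.7 N/mm


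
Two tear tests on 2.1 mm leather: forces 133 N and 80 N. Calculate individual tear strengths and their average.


Tear 1 = 63.3 N/mm
Tear 2 = 38.1 N/mm
Average = 50.7 N/mm

Tear 1 = 133 / 2.1 = 63.3 N/mm
Tear 2 = 80 / 2.1 = 38.1 N/mm
Average = (63.3 + 38.1) / 2 = 50.7 N/mm


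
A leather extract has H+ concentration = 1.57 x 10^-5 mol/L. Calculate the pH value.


pH = -log10[H+]
pH = -log10(1.57 x 10^-5) = 4.80


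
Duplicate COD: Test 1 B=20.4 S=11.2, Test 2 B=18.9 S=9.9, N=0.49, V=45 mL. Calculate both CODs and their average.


COD1 = 801.4 mg/L
COD2 = 784.0 mg/L
Average = 792.7 mg/L

COD1 = (20.4 - 11.2) x 0.49 x 8000 / 45 = 801.4 mg/L
COD2 = (18.9 - 9.9) x 0.49 x 8000 / 45 = 784.0 mg/L
Average = (801.4 + 784.0) / 2 = 792.7 mg/L


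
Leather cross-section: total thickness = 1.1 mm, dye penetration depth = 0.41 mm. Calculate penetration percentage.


Penetration% = 0.41 / 1.1 x 100
Penetration = 37.3%


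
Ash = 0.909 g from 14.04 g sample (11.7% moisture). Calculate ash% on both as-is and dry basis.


As-is ash = 6.47%
Dry-basis ash = 7.33%


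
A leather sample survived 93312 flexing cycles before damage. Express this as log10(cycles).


4.97

log10(93312) = 4.97


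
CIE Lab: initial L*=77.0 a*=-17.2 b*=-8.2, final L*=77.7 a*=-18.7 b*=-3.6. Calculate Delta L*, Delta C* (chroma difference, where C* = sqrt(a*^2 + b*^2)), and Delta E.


Delta L* = 77.7 - 77.0 = 0.7
C1* = sqrt((-17.2)^2 + (-8.2)^2) = 19.055
C2* = sqrt((-18.7)^2 + (-3.6)^2) = 19.043
Delta C* = 19.043 - 19.055 = -0.01
Delta E = sqrt((0.7)^2 + (-1.5)^2 + (4.6)^2) = 4.89


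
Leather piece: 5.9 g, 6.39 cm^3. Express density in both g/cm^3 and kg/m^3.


0.923 g/cm^3
923 kg/m^3


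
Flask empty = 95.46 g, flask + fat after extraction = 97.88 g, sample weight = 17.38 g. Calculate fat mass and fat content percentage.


Fat mass = 2.42 g
Fat content = 13.9%


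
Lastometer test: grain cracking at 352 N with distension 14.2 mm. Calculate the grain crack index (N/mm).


24.8 N/mm


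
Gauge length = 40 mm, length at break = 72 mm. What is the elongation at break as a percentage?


80.0%


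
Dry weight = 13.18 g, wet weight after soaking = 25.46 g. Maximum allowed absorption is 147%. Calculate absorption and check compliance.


Absorption = 93.2%
Compliant: Yes

WA = (25.46 - 13.18) / 13.18 x 100 = 93.2%
Maximum allowed: 147%
Compliant: Yes


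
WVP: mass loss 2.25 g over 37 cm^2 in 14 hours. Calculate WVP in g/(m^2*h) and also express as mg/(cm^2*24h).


WVP = 2.25 / (37 x 14) x 10000 = 43.44 g/(m^2*h)
Mass loss in mg = 2.25 x 1000 = 2250 mg
Per cm^2 per 24h in mg: 2250 x 24 / (37 x 14) = 54000 / 518 = 104.25 mg/(cm^2*24h)


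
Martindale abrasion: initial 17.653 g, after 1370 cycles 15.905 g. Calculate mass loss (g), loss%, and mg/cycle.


Loss = 17.653 - 15.905 = 1.748 g
Loss% = 1.748 / 17.653 x 100 = 9.90%
Rate = 1.748 / 1370 x 1000 = 1.276 mg/cycle


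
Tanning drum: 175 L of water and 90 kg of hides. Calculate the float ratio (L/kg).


Float ratio = water / hide weight
Ratio = 175 / 90 = 1.9


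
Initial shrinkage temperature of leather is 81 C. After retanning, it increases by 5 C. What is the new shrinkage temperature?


86 C

New Ts = 81 + 5 = 86 C


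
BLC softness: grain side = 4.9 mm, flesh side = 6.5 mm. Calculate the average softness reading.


Average = (4.9 + 6.5) / 2
Average = 5.70 mm


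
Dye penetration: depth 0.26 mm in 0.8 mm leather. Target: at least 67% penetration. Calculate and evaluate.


Penetration = 32.5%
Meets target: No


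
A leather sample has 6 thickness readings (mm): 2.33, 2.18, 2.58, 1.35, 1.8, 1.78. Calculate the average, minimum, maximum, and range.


Sum = 12.02
Average = 12.02 / 6 = 2.00 mm
Minimum = 1.35 mm
Maximum = 2.58 mm
Range = 2.58 - 1.35 = 1.23 mm


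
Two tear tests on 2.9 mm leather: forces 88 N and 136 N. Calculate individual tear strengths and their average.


Tear 1 = 88 / 2.9 = 30.3 N/mm
Tear 2 = 136 / 2.9 = 46.9 N/mm
Average = (30.3 + 46.9) / 2 = 38.6 N/mm


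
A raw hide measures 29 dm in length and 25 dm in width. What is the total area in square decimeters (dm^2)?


Area = length x width
Area = 29 x 25 = 725 dm^2


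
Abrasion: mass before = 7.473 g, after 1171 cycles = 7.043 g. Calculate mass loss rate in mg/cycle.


0.367 mg/cycle

Mass loss = 7.473 - 7.043 = 0.430 g
Rate = 0.430 / 1171 x 1000 = 0.367 mg/cycle


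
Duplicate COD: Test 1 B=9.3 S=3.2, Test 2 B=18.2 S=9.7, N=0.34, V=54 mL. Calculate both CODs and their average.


COD1 = (9.3 - 3.2) x 0.34 x 8000 / 54 = 307.3 mg/L
COD2 = (18.2 - 9.7) x 0.34 x 8000 / 54 = 428.1 mg/L
Average = (307.3 + 428.1) / 2 = 367.7 mg/L


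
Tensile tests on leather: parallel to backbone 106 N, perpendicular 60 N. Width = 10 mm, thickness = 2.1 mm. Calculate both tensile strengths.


Parallel = 5.05 N/mm^2
Perpendicular = 2.86 N/mm^2


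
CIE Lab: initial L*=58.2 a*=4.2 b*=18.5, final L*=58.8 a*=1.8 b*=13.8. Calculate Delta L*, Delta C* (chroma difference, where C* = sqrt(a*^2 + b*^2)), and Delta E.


Delta L* = 58.8 - 58.2 = 0.6
C1* = sqrt((4.2)^2 + (18.5)^2) = 18.971
C2* = sqrt((1.8)^2 + (13.8)^2) = 13.917
Delta C* = 13.917 - 18.971 = -5.05
Delta E = sqrt((0.6)^2 + (-2.4)^2 + (-4.7)^2) = 5.31


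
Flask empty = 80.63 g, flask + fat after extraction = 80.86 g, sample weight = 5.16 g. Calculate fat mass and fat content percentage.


Fat mass = 0.23 g
Fat content = 4.5%

Fat mass = 80.86 - 80.63 = 0.23 g
Fat% = 0.23 / 5.16 x 100 = 4.5%


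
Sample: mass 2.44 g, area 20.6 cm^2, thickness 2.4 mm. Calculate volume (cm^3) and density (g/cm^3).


Thickness in cm = 2.4 / 10 = 0.24 cm
Volume = 20.6 x 0.24 = 4.944 cm^3
Density = 2.44 / 4.944 = 0.494 g/cm^3


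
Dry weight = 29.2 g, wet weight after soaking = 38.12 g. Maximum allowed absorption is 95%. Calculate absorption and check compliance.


Absorption = 30.5%
Compliant: Yes

WA = (38.12 - 29.2) / 29.2 x 100 = 30.5%
Maximum allowed: 95%
Compliant: Yes


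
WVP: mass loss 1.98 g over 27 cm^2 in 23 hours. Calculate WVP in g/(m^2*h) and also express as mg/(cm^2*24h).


WVP = 31.88 g/(m^2*h)
Daily rate = 76.52 mg/(cm^2*24h)


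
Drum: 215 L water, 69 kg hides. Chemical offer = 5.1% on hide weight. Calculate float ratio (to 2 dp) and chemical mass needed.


Float ratio = 215 / 69 = 3.12
Chemical = 69 x 5.1 / 100 = 3.519 kg


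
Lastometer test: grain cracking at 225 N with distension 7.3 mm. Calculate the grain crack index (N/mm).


30.8 N/mm


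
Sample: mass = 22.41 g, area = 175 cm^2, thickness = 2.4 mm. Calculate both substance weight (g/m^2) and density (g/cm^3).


SW = 22.41 / 175 x 10000 = 1280.6 g/m^2
Volume = 175 x 2.4 / 10 = 42.00 cm^3
Density = 22.41 / 42.00 = 0.534 g/cm^3


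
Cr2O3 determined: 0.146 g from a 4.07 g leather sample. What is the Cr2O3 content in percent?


3.59%

Cr2O3% = 0.146 / 4.07 x 100
Cr2O3% = 3.59%


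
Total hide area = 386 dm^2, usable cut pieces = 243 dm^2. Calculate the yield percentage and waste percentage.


Yield = 63.0%
Waste = 37.0%

Yield = 243 / 386 x 100 = 63.0%
Waste = 386 - 243 = 143 dm^2
Waste% = 100 - 63.0 = 37.0%


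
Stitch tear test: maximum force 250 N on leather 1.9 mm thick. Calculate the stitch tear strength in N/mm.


131.6 N/mm

Stitch tear strength = force / thickness
STS = 250 / 1.9 = 131.6 N/mm


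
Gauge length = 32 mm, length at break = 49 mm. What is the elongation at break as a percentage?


53.1%

Extension = 49 - 32 = 17 mm
Elongation = 17 / 32 x 100 = 53.1%


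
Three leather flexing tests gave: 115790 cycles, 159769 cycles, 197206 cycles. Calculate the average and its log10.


Average = 157588 cycles
log10 = 5.20

Average = (115790 + 159769 + 197206) / 3 = 157588 cycles
log10(157588) = 5.20


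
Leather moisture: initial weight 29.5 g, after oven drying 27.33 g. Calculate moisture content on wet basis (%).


7.4%


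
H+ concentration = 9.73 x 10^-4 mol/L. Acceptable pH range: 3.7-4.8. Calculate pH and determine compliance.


pH = -log10(9.73 x 10^-4) = 3.01
Range: 3.7 to 4.8
Compliant: No


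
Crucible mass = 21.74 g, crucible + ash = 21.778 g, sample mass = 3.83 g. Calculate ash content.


Ash mass = 0.038 g
Ash content = 0.99%

Ash mass = 21.778 - 21.74 = 0.038 g
Ash% = 0.038 / 3.83 x 100 = 0.99%


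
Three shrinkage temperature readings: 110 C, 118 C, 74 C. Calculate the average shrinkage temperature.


100.7 C

Average = (110 + 118 + 74) / 3
Average = 302 / 3 = 100.7 C


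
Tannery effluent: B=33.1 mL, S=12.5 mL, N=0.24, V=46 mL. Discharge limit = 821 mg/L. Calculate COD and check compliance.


COD = 859.8 mg/L
Compliant: No

COD = (33.1 - 12.5) x 0.24 x 8000 / 46 = 859.8 mg/L
Limit: 821 mg/L
Compliant: No


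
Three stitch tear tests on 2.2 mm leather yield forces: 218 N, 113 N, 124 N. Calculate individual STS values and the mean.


STS1 = 99.1 N/mm
STS2 = 51.4 N/mm
STS3 = 56.4 N/mm
Mean = 69.0 N/mm

STS1 = 218 / 2.2 = 99.1 N/mm
STS2 = 113 / 2.2 = 51.4 N/mm
STS3 = 124 / 2.2 = 56.4 N/mm
Mean = (99.1 + 51.4 + 56.4) / 3 = 69.0 N/mm


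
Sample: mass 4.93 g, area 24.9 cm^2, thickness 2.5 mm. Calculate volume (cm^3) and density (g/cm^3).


Thickness in cm = 2.5 / 10 = 0.25 cm
Volume = 24.9 x 0.25 = 6.225 cm^3
Density = 4.93 / 6.225 = 0.792 g/cm^3


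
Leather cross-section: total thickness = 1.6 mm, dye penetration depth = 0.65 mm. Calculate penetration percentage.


Penetration% = 0.65 / 1.6 x 100
Penetration = 40.6%


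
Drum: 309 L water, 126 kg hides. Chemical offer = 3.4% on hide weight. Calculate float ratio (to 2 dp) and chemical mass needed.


Float ratio = 2.45
Chemical needed = 4.284 kg

Float ratio = 309 / 126 = 2.45
Chemical = 126 x 3.4 / 100 = 4.284 kg


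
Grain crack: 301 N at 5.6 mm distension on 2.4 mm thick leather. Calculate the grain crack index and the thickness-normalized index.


Crack index = 53.8 N/mm
Normalized index = 22.4 N/mm per mm


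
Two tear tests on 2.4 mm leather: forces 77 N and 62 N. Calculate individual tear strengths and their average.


Tear 1 = 32.1 N/mm
Tear 2 = 25.8 N/mm
Average = 29.0 N/mm


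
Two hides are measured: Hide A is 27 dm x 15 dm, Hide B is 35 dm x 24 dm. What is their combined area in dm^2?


Hide A area = 27 x 15 = 405 dm^2
Hide B area = 35 x 24 = 840 dm^2
Total = 405 + 840 = 1245 dm^2


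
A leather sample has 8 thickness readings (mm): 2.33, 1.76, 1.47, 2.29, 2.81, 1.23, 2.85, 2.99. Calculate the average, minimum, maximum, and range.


Average = 2.22 mm
Min = 1.23 mm
Max = 2.99 mm
Range = 1.76 mm


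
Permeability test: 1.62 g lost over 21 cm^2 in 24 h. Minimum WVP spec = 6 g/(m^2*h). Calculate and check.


WVP = 1.62 / (21 x 24) x 10000 = 32.14 g/(m^2*h)
Minimum: 6 g/(m^2*h)
Meets spec: Yes


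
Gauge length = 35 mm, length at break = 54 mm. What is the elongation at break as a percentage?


Extension = 54 - 35 = 19 mm
Elongation = 19 / 35 x 100 = 54.3%


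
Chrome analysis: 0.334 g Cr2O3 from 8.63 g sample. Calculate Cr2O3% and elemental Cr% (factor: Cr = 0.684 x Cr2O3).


Cr2O3 = 3.87%
Cr = 2.65%

Cr2O3% = 0.334 / 8.63 x 100 = 3.87%
Cr% = 3.87 x 0.684 = 2.65%


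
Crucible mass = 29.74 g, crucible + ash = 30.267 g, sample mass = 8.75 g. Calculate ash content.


Ash mass = 30.267 - 29.74 = 0.527 g
Ash% = 0.527 / 8.75 x 100 = 6.02%


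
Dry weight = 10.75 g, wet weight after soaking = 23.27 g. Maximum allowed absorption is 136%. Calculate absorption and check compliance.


WA = (23.27 - 10.75) / 10.75 x 100 = 116.5%
Maximum allowed: 136%
Compliant: Yes


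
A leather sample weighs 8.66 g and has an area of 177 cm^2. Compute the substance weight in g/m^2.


Substance weight = mass / area x 10000
SW = 8.66 / 177 x 10000
SW = 489.3 g/m^2


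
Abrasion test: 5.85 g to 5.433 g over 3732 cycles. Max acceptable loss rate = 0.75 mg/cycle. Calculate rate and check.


Rate = 0.112 mg/cycle
Passes: Yes

Loss = 5.85 - 5.433 = 0.417 g
Rate = 0.417 g / 3732 cycles x 1000 = 0.112 mg/cycle
Max = 0.75 mg/cycle
Passes: Yes


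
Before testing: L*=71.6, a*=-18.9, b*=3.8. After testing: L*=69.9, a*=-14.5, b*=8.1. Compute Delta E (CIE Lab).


Delta E = 6.38


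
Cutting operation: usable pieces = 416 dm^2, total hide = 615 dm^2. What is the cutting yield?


Yield = usable / total x 100
Yield = 416 / 615 x 100 = 67.6%


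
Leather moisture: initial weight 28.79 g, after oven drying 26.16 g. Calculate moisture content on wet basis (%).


Moisture = 28.79 - 26.16 = 2.63 g
MC = 2.63 / 28.79 x 100 = 9.1%


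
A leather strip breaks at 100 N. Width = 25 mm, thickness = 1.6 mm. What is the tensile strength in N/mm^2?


Cross-sectional area = 25 x 1.6 = 40.0 mm^2
Tensile strength = 100 / 40.0 = 2.50 N/mm^2


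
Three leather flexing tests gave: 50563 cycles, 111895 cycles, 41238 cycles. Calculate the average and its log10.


Average = (50563 + 111895 + 41238) / 3 = 67899 cycles
log10(67899) = 4.83


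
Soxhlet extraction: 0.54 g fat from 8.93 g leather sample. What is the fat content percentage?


6.0%

Fat content = 0.54 / 8.93 x 100
Fat = 6.0%


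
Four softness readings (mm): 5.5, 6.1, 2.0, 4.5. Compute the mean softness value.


4.53 mm

Sum = 5.5 + 6.1 + 2.0 + 4.5
Mean = 18.1 / 4 = 4.53 mm


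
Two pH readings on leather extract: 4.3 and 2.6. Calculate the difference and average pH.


Difference = 1.7
Average pH = 3.45

Difference = |4.3 - 2.6| = 1.7
Average = (4.3 + 2.6) / 2 = 3.45


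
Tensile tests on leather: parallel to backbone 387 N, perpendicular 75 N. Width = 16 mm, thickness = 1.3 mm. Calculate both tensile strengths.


Area = 16 x 1.3 = 20.8 mm^2
TS (parallel) = 387 / 20.8 = 18.61 N/mm^2
TS (perpendicular) = 75 / 20.8 = 3.61 N/mm^2


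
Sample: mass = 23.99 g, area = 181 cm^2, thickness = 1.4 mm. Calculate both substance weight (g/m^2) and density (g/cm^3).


Substance weight = 1325.4 g/m^2
Density = 0.947 g/cm^3


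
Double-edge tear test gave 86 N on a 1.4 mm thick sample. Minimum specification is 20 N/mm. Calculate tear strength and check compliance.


Tear strength = 61.4 N/mm
Compliant: Yes

Tear strength = 86 / 1.4 = 61.4 N/mm
Required minimum = 20 N/mm
Compliant: Yes


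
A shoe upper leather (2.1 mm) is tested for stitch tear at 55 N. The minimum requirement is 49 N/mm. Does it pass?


STS = 55 / 2.1 = 26.2 N/mm
Minimum required: 49 N/mm
Passes: No
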